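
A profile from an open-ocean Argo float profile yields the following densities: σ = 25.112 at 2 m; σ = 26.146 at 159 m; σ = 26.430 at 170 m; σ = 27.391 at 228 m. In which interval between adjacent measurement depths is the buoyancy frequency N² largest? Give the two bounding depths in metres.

159–170 m

Compute the density gradient over each adjacent pair:
  2–159 m: Δρ/Δz = 1.034/157 = 6.6 × 10⁻³ kg m⁻⁴
  159–170 m: Δρ/Δz = 0.284/11 = 0.026 kg m⁻⁴
  170–228 m: Δρ/Δz = 0.961/58 = 0.017 kg m⁻⁴
The largest gradient is in the 159–170 m interval — the pycnocline.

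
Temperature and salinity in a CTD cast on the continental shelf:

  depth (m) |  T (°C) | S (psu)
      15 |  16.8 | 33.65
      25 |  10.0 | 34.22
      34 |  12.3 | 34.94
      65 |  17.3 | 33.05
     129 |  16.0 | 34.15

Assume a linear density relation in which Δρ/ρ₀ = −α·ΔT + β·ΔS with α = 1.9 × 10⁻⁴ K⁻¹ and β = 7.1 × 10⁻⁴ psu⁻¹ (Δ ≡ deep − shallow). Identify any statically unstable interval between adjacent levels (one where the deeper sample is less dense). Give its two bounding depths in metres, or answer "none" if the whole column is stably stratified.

Evaluate Δρ/ρ₀ = −αΔT + βΔS across each adjacent pair:
  15–25 m: −αΔT+βΔS = −(1.9 × 10⁻⁴)(-6.8)+(7.1 × 10⁻⁴)(+0.57) = 1.7 × 10⁻³ → stable
  25–34 m: −αΔT+βΔS = −(1.9 × 10⁻⁴)(+2.3)+(7.1 × 10⁻⁴)(+0.72) = 7.4 × 10⁻⁵ → stable
  34–65 m: −αΔT+βΔS = −(1.9 × 10⁻⁴)(+5.0)+(7.1 × 10⁻⁴)(-1.89) = -2.3 × 10⁻³ → UNSTABLE
  65–129 m: −αΔT+βΔS = −(1.9 × 10⁻⁴)(-1.3)+(7.1 × 10⁻⁴)(+1.10) = 1.0 × 10⁻³ → stable
The 34–65 m interval has Δρ < 0: lighter water underlies denser water.

34–65 m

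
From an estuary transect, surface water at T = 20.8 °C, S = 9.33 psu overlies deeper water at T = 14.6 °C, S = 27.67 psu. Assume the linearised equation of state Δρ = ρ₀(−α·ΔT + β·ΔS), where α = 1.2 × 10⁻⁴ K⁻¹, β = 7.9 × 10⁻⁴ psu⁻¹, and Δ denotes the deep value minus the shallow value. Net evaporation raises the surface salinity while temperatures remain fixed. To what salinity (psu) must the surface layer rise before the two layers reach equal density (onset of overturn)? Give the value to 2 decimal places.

Neutral buoyancy requires −α(T_deep − T_surf) + β(S_deep − S_surf′) = 0.
S_surf′ = S_deep − (α/β)·ΔT = 27.67 − (1.2 × 10⁻⁴/7.9 × 10⁻⁴)·(-6.2) = 28.6118 psu.
Increase required: 28.6118 − 9.33 = 19.2818 psu.

28.61 psu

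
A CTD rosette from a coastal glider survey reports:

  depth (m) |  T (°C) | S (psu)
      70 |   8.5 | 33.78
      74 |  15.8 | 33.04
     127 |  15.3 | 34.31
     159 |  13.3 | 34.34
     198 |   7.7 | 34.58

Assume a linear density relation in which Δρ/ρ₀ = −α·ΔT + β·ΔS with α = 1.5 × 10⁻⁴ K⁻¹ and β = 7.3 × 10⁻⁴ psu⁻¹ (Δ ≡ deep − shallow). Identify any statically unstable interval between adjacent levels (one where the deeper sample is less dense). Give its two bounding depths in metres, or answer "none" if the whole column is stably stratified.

70–74 m

Evaluate Δρ/ρ₀ = −αΔT + βΔS across each adjacent pair:
  70–74 m: −αΔT+βΔS = −(1.5 × 10⁻⁴)(+7.3)+(7.3 × 10⁻⁴)(-0.74) = -1.6 × 10⁻³ → UNSTABLE
  74–127 m: −αΔT+βΔS = −(1.5 × 10⁻⁴)(-0.5)+(7.3 × 10⁻⁴)(+1.27) = 1.0 × 10⁻³ → stable
  127–159 m: −αΔT+βΔS = −(1.5 × 10⁻⁴)(-2.0)+(7.3 × 10⁻⁴)(+0.03) = 3.2 × 10⁻⁴ → stable
  159–198 m: −αΔT+βΔS = −(1.5 × 10⁻⁴)(-5.6)+(7.3 × 10⁻⁴)(+0.24) = 1.0 × 10⁻³ → stable
The 70–74 m interval has Δρ < 0: lighter water underlies denser water.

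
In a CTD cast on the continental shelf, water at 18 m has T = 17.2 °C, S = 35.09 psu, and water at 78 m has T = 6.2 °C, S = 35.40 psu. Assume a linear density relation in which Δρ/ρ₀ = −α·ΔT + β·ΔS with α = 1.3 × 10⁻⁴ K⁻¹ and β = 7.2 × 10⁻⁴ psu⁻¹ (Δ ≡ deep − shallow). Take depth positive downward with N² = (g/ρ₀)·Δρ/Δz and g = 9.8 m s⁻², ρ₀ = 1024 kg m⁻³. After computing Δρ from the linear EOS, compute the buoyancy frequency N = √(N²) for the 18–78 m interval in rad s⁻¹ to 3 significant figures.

0.0164 rad s⁻¹

ΔT = -11.0 K, ΔS = +0.31 psu (deep − shallow).
Δρ/ρ₀ = −αΔT + βΔS = 1.43 × 10⁻³ + 2.232 × 10⁻⁴ = 1.6532 × 10⁻³, so Δρ ≈ 1.693 kg m⁻³.
N² = (g/ρ₀)·Δρ/Δz = g·(Δρ/ρ₀)/Δz = 9.8 × 1.6532 × 10⁻³ / 60 = 2.7002 × 10⁻⁴ s⁻².
N = √(2.7002 × 10⁻⁴) = 0.016432 rad s⁻¹ ≈ 0.0164 rad s⁻¹.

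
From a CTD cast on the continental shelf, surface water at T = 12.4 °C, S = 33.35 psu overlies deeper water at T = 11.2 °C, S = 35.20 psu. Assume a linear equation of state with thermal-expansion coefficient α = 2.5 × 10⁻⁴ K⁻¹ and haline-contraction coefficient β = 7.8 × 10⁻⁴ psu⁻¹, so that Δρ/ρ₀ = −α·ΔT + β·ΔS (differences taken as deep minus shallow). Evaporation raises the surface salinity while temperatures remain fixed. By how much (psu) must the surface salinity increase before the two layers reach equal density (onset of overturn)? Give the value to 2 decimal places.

Neutral buoyancy requires −α(T_deep − T_surf) + β(S_deep − S_surf′) = 0.
S_surf′ = S_deep − (α/β)·ΔT = 35.20 − (2.5 × 10⁻⁴/7.8 × 10⁻⁴)·(-1.2) = 35.5846 psu.
Increase required: 35.5846 − 33.35 = 2.2346 psu.

2.23 psu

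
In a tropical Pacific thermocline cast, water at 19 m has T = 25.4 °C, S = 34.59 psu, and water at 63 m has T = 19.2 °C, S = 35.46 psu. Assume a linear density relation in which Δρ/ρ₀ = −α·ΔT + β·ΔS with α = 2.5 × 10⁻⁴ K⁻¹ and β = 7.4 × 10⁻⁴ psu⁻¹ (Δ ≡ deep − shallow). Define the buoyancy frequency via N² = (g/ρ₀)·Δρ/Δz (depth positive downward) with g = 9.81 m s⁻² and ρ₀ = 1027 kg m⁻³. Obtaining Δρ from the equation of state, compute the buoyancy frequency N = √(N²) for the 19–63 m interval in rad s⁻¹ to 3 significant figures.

ΔT = -6.2 K, ΔS = +0.87 psu (deep − shallow).
Δρ/ρ₀ = −αΔT + βΔS = 1.55 × 10⁻³ + 6.438 × 10⁻⁴ = 2.1938 × 10⁻³, so Δρ ≈ 2.253 kg m⁻³.
N² = (g/ρ₀)·Δρ/Δz = g·(Δρ/ρ₀)/Δz = 9.81 × 2.1938 × 10⁻³ / 44 = 4.8912 × 10⁻⁴ s⁻².
N = √(4.8912 × 10⁻⁴) = 0.022116 rad s⁻¹ ≈ 0.0221 rad s⁻¹.

0.0221 rad s⁻¹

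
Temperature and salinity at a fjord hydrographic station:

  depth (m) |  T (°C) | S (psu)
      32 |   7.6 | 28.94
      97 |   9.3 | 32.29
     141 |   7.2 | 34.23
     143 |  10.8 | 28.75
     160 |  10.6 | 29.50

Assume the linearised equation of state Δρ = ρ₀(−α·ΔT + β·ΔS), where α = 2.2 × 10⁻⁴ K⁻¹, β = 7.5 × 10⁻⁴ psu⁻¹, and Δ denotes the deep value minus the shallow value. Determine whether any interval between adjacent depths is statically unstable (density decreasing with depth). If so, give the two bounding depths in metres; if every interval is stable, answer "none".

Evaluate Δρ/ρ₀ = −αΔT + βΔS across each adjacent pair:
  32–97 m: −αΔT+βΔS = −(2.2 × 10⁻⁴)(+1.7)+(7.5 × 10⁻⁴)(+3.35) = 2.1 × 10⁻³ → stable
  97–141 m: −αΔT+βΔS = −(2.2 × 10⁻⁴)(-2.1)+(7.5 × 10⁻⁴)(+1.94) = 1.9 × 10⁻³ → stable
  141–143 m: −αΔT+βΔS = −(2.2 × 10⁻⁴)(+3.6)+(7.5 × 10⁻⁴)(-5.48) = -4.9 × 10⁻³ → UNSTABLE
  143–160 m: −αΔT+βΔS = −(2.2 × 10⁻⁴)(-0.2)+(7.5 × 10⁻⁴)(+0.75) = 6.1 × 10⁻⁴ → stable
The 141–143 m interval has Δρ < 0: lighter water underlies denser water.

141–143 m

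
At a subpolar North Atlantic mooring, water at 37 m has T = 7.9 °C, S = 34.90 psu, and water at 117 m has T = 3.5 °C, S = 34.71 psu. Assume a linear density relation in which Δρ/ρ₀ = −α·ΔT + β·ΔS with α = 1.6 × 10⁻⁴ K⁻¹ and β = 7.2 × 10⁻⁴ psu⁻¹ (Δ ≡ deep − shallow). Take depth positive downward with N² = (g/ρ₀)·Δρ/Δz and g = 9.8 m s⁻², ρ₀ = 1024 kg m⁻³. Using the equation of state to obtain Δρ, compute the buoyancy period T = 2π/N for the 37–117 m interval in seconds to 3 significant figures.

ΔT = -4.4 K, ΔS = -0.19 psu (deep − shallow).
Δρ/ρ₀ = −αΔT + βΔS = 7.04 × 10⁻⁴ − 1.368 × 10⁻⁴ = 5.672 × 10⁻⁴, so Δρ ≈ 0.5808 kg m⁻³.
N² = (g/ρ₀)·Δρ/Δz = g·(Δρ/ρ₀)/Δz = 9.8 × 5.672 × 10⁻⁴ / 80 = 6.9482 × 10⁻⁵ s⁻².
N = √(6.9482 × 10⁻⁵) = 8.3356 × 10⁻³ rad s⁻¹ → T = 2π/N = 753.78 s ≈ 754 s.

754 s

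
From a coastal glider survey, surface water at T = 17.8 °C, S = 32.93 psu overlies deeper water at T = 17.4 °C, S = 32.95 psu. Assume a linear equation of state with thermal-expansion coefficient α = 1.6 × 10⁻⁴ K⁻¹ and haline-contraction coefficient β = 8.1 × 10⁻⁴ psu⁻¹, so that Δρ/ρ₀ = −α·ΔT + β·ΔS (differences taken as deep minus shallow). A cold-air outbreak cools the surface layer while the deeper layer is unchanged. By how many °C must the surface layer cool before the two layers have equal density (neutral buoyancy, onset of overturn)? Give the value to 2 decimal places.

0.50 °C

Neutral buoyancy requires Δρ = 0, i.e. −α(T_deep − T_surf′) + β(S_deep − S_surf) = 0.
T_surf′ = T_deep − (β/α)·ΔS = 17.4 − (8.1 × 10⁻⁴/1.6 × 10⁻⁴)·(+0.02) = 17.2987 °C.
Cooling required: 17.8 − (17.2987) = 0.5013 °C.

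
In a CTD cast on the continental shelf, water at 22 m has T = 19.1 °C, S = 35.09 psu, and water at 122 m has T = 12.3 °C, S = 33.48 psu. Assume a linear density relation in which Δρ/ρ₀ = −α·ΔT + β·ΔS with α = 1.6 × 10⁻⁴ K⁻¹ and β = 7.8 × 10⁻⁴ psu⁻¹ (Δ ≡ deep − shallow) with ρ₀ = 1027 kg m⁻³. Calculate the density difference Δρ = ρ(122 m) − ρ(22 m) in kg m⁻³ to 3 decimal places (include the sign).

ΔT = -6.8 K, ΔS = -1.61 psu (deep − shallow).
Δρ/ρ₀ = −(1.6 × 10⁻⁴)(-6.8) + (7.8 × 10⁻⁴)(-1.61) = -1.678 × 10⁻⁴.
Δρ = 1027 × (-1.678 × 10⁻⁴) = -0.172 kg m⁻³.
Negative Δρ: lighter below, statically unstable.

-0.172 kg m⁻³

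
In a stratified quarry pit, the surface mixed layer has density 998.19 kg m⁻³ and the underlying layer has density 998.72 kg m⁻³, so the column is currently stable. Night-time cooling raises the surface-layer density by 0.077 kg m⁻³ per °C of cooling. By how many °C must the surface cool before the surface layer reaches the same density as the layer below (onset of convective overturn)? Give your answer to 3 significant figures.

Density deficit of the surface layer: 998.72 − 998.19 = 0.53 kg m⁻³.
Required change = 0.53 / 0.077 = 6.88 °C.

6.88 °C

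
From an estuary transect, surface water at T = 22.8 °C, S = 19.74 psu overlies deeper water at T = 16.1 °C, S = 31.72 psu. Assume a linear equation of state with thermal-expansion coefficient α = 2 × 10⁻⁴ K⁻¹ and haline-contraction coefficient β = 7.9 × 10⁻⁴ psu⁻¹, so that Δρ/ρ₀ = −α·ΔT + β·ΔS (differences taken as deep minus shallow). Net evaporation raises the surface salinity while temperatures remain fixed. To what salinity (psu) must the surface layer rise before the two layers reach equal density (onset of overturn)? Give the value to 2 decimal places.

33.42 psu

Neutral buoyancy requires −α(T_deep − T_surf) + β(S_deep − S_surf′) = 0.
S_surf′ = S_deep − (α/β)·ΔT = 31.72 − (2 × 10⁻⁴/7.9 × 10⁻⁴)·(-6.7) = 33.4162 psu.
Increase required: 33.4162 − 19.74 = 13.6762 psu.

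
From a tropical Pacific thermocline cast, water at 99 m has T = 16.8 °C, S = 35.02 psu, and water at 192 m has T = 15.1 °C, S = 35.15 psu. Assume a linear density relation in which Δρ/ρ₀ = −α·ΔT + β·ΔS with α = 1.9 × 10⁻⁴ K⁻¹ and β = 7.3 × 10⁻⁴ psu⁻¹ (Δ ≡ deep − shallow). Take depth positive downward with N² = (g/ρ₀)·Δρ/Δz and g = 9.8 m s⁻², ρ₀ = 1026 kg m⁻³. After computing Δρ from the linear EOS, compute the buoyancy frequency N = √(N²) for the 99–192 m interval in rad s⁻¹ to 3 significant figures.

ΔT = -1.7 K, ΔS = +0.13 psu (deep − shallow).
Δρ/ρ₀ = −αΔT + βΔS = 3.23 × 10⁻⁴ + 9.49 × 10⁻⁵ = 4.179 × 10⁻⁴, so Δρ ≈ 0.4288 kg m⁻³.
N² = (g/ρ₀)·Δρ/Δz = g·(Δρ/ρ₀)/Δz = 9.8 × 4.179 × 10⁻⁴ / 93 = 4.4037 × 10⁻⁵ s⁻².
N = √(4.4037 × 10⁻⁵) = 6.6360 × 10⁻³ rad s⁻¹ ≈ 6.64 × 10⁻³ rad s⁻¹.

6.64 × 10⁻³ rad s⁻¹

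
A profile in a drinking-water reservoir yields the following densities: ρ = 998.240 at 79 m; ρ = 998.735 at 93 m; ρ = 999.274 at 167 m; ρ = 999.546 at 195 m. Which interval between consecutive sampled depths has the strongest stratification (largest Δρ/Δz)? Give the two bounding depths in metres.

79–93 m

Compute the density gradient over each adjacent pair:
  79–93 m: Δρ/Δz = 0.495/14 = 0.035 kg m⁻⁴
  93–167 m: Δρ/Δz = 0.539/74 = 7.3 × 10⁻³ kg m⁻⁴
  167–195 m: Δρ/Δz = 0.272/28 = 9.7 × 10⁻³ kg m⁻⁴
The largest gradient is in the 79–93 m interval — the pycnocline.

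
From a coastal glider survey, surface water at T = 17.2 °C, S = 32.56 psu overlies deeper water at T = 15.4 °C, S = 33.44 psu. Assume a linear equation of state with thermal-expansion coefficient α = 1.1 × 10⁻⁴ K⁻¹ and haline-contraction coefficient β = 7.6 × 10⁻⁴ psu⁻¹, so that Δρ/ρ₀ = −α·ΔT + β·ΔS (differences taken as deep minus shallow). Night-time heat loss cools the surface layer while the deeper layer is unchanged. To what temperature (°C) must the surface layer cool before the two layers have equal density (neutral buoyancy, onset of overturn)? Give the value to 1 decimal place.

9.3 °C

Neutral buoyancy requires Δρ = 0, i.e. −α(T_deep − T_surf′) + β(S_deep − S_surf) = 0.
T_surf′ = T_deep − (β/α)·ΔS = 15.4 − (7.6 × 10⁻⁴/1.1 × 10⁻⁴)·(+0.88) = 9.320 °C.
Cooling required: 17.2 − (9.320) = 7.880 °C.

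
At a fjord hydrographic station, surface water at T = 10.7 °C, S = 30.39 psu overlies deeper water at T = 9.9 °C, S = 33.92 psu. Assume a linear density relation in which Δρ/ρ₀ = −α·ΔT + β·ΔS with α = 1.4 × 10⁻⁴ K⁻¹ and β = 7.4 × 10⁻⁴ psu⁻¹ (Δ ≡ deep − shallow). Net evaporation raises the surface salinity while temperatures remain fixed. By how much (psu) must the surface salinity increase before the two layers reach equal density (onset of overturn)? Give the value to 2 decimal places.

3.68 psu

Neutral buoyancy requires −α(T_deep − T_surf) + β(S_deep − S_surf′) = 0.
S_surf′ = S_deep − (α/β)·ΔT = 33.92 − (1.4 × 10⁻⁴/7.4 × 10⁻⁴)·(-0.8) = 34.0714 psu.
Increase required: 34.0714 − 30.39 = 3.6814 psu.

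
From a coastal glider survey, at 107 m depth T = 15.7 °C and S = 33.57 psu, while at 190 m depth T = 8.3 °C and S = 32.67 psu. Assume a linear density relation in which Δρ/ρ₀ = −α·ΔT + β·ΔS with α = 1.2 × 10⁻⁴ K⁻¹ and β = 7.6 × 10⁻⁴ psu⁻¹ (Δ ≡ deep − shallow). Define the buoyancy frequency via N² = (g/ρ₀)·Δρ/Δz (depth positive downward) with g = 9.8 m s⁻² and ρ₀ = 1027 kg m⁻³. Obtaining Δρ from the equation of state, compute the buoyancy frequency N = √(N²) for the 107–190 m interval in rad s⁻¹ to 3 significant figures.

4.91 × 10⁻³ rad s⁻¹

ΔT = -7.4 K, ΔS = -0.90 psu (deep − shallow).
Δρ/ρ₀ = −αΔT + βΔS = 8.88 × 10⁻⁴ − 6.84 × 10⁻⁴ = 2.04 × 10⁻⁴, so Δρ ≈ 0.2095 kg m⁻³.
N² = (g/ρ₀)·Δρ/Δz = g·(Δρ/ρ₀)/Δz = 9.8 × 2.04 × 10⁻⁴ / 83 = 2.4087 × 10⁻⁵ s⁻².
N = √(2.4087 × 10⁻⁵) = 4.9079 × 10⁻³ rad s⁻¹ ≈ 4.91 × 10⁻³ rad s⁻¹.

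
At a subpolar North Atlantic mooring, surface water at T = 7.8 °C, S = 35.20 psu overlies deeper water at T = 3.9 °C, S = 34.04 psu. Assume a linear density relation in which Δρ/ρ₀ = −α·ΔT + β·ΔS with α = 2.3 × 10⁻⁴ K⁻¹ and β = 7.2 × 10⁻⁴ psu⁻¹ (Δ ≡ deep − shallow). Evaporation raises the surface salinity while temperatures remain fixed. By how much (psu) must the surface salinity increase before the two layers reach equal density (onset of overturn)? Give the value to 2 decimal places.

0.09 psu

Neutral buoyancy requires −α(T_deep − T_surf) + β(S_deep − S_surf′) = 0.
S_surf′ = S_deep − (α/β)·ΔT = 34.04 − (2.3 × 10⁻⁴/7.2 × 10⁻⁴)·(-3.9) = 35.2858 psu.
Increase required: 35.2858 − 35.20 = 0.0858 psu.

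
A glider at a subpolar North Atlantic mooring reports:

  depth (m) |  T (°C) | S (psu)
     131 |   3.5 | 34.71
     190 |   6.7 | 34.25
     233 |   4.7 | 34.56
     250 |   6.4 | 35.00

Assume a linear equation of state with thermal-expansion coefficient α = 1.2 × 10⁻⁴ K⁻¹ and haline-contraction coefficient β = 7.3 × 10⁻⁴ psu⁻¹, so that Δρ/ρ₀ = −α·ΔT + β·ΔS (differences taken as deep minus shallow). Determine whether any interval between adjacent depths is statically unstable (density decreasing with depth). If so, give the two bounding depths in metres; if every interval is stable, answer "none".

Evaluate Δρ/ρ₀ = −αΔT + βΔS across each adjacent pair:
  131–190 m: −αΔT+βΔS = −(1.2 × 10⁻⁴)(+3.2)+(7.3 × 10⁻⁴)(-0.46) = -7.2 × 10⁻⁴ → UNSTABLE
  190–233 m: −αΔT+βΔS = −(1.2 × 10⁻⁴)(-2.0)+(7.3 × 10⁻⁴)(+0.31) = 4.7 × 10⁻⁴ → stable
  233–250 m: −αΔT+βΔS = −(1.2 × 10⁻⁴)(+1.7)+(7.3 × 10⁻⁴)(+0.44) = 1.2 × 10⁻⁴ → stable
The 131–190 m interval has Δρ < 0: lighter water underlies denser water.

131–190 m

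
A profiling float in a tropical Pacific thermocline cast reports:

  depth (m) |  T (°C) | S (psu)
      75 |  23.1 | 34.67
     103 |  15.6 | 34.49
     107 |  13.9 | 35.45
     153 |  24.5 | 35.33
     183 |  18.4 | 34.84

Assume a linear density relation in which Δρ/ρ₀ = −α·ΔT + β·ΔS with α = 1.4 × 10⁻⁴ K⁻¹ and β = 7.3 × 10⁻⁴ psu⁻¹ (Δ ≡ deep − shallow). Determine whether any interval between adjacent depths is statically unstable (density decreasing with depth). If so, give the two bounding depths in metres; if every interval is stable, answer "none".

107–153 m

Evaluate Δρ/ρ₀ = −αΔT + βΔS across each adjacent pair:
  75–103 m: −αΔT+βΔS = −(1.4 × 10⁻⁴)(-7.5)+(7.3 × 10⁻⁴)(-0.18) = 9.2 × 10⁻⁴ → stable
  103–107 m: −αΔT+βΔS = −(1.4 × 10⁻⁴)(-1.7)+(7.3 × 10⁻⁴)(+0.96) = 9.4 × 10⁻⁴ → stable
  107–153 m: −αΔT+βΔS = −(1.4 × 10⁻⁴)(+10.6)+(7.3 × 10⁻⁴)(-0.12) = -1.6 × 10⁻³ → UNSTABLE
  153–183 m: −αΔT+βΔS = −(1.4 × 10⁻⁴)(-6.1)+(7.3 × 10⁻⁴)(-0.49) = 5.0 × 10⁻⁴ → stable
The 107–153 m interval has Δρ < 0: lighter water underlies denser water.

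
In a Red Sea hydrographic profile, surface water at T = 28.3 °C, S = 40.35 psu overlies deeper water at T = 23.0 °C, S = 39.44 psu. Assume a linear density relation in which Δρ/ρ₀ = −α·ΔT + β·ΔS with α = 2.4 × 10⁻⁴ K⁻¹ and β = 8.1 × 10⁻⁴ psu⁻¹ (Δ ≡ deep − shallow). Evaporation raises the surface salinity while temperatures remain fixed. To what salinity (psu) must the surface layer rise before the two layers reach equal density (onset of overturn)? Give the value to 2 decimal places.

Neutral buoyancy requires −α(T_deep − T_surf) + β(S_deep − S_surf′) = 0.
S_surf′ = S_deep − (α/β)·ΔT = 39.44 − (2.4 × 10⁻⁴/8.1 × 10⁻⁴)·(-5.3) = 41.0104 psu.
Increase required: 41.0104 − 40.35 = 0.6604 psu.

41.01 psu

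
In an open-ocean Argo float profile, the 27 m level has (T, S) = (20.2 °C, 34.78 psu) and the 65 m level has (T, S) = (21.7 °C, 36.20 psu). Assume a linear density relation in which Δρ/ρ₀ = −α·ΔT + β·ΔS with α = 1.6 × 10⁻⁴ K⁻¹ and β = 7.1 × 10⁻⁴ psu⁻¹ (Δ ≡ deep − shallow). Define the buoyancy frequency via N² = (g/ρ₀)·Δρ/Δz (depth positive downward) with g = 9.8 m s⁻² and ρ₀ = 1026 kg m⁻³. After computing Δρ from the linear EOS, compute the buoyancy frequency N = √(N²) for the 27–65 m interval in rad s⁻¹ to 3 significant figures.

0.0141 rad s⁻¹

ΔT = +1.5 K, ΔS = +1.42 psu (deep − shallow).
Δρ/ρ₀ = −αΔT + βΔS = -2.40 × 10⁻⁴ + 1.0082 × 10⁻³ = 7.682 × 10⁻⁴, so Δρ ≈ 0.7882 kg m⁻³.
N² = (g/ρ₀)·Δρ/Δz = g·(Δρ/ρ₀)/Δz = 9.8 × 7.682 × 10⁻⁴ / 38 = 1.9811 × 10⁻⁴ s⁻².
N = √(1.9811 × 10⁻⁴) = 0.014075 rad s⁻¹ ≈ 0.0141 rad s⁻¹.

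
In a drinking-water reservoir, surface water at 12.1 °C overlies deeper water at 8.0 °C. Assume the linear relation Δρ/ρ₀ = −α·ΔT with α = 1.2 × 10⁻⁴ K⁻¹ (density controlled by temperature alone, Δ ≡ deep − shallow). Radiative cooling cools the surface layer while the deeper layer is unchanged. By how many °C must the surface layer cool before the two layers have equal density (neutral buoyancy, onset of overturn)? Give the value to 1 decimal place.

4.1 °C

With temperature the only control, equal density requires T_surf′ = T_deep.
T_surf′ = 8.0 °C.
Cooling required: 12.1 − 8.0 = 4.1 °C.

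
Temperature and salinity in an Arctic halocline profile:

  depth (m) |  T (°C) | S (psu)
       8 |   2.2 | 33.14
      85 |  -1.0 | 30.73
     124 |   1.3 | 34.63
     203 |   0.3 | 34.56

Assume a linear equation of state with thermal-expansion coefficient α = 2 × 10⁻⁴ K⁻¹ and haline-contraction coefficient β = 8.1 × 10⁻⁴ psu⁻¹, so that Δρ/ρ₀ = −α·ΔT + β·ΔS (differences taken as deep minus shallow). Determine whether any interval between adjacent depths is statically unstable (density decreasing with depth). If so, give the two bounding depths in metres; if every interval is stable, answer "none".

Evaluate Δρ/ρ₀ = −αΔT + βΔS across each adjacent pair:
  8–85 m: −αΔT+βΔS = −(2 × 10⁻⁴)(-3.2)+(8.1 × 10⁻⁴)(-2.41) = -1.3 × 10⁻³ → UNSTABLE
  85–124 m: −αΔT+βΔS = −(2 × 10⁻⁴)(+2.3)+(8.1 × 10⁻⁴)(+3.90) = 2.7 × 10⁻³ → stable
  124–203 m: −αΔT+βΔS = −(2 × 10⁻⁴)(-1.0)+(8.1 × 10⁻⁴)(-0.07) = 1.4 × 10⁻⁴ → stable
The 8–85 m interval has Δρ < 0: lighter water underlies denser water.

8–85 m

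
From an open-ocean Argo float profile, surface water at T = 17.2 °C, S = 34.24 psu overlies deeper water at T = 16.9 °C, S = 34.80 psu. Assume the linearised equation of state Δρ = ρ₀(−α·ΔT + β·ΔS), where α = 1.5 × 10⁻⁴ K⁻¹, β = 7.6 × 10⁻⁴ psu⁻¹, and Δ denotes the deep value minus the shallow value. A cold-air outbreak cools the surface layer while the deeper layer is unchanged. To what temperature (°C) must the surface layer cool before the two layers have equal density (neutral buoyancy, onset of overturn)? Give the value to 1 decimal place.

Neutral buoyancy requires Δρ = 0, i.e. −α(T_deep − T_surf′) + β(S_deep − S_surf) = 0.
T_surf′ = T_deep − (β/α)·ΔS = 16.9 − (7.6 × 10⁻⁴/1.5 × 10⁻⁴)·(+0.56) = 14.063 °C.
Cooling required: 17.2 − (14.063) = 3.137 °C.

14.1 °C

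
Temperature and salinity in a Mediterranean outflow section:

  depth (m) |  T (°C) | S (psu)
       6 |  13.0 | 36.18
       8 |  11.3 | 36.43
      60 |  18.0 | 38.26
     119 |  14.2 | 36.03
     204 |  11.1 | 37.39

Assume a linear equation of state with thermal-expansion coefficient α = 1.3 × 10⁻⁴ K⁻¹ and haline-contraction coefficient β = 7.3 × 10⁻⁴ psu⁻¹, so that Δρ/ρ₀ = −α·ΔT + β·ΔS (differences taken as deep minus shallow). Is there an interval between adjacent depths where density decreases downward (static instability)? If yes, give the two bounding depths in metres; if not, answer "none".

60–119 m

Evaluate Δρ/ρ₀ = −αΔT + βΔS across each adjacent pair:
  6–8 m: −αΔT+βΔS = −(1.3 × 10⁻⁴)(-1.7)+(7.3 × 10⁻⁴)(+0.25) = 4.0 × 10⁻⁴ → stable
  8–60 m: −αΔT+βΔS = −(1.3 × 10⁻⁴)(+6.7)+(7.3 × 10⁻⁴)(+1.83) = 4.6 × 10⁻⁴ → stable
  60–119 m: −αΔT+βΔS = −(1.3 × 10⁻⁴)(-3.8)+(7.3 × 10⁻⁴)(-2.23) = -1.1 × 10⁻³ → UNSTABLE
  119–204 m: −αΔT+βΔS = −(1.3 × 10⁻⁴)(-3.1)+(7.3 × 10⁻⁴)(+1.36) = 1.4 × 10⁻³ → stable
The 60–119 m interval has Δρ < 0: lighter water underlies denser water.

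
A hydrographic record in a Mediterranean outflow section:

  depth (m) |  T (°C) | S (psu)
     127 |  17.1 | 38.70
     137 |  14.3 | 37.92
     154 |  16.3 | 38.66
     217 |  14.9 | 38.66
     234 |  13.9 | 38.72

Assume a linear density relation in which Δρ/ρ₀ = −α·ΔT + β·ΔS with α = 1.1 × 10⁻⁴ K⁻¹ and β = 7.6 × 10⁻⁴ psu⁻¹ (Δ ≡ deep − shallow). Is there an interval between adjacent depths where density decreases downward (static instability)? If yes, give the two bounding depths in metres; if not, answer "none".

127–137 m

Evaluate Δρ/ρ₀ = −αΔT + βΔS across each adjacent pair:
  127–137 m: −αΔT+βΔS = −(1.1 × 10⁻⁴)(-2.8)+(7.6 × 10⁻⁴)(-0.78) = -2.8 × 10⁻⁴ → UNSTABLE
  137–154 m: −αΔT+βΔS = −(1.1 × 10⁻⁴)(+2.0)+(7.6 × 10⁻⁴)(+0.74) = 3.4 × 10⁻⁴ → stable
  154–217 m: −αΔT+βΔS = −(1.1 × 10⁻⁴)(-1.4)+(7.6 × 10⁻⁴)(+0.00) = 1.5 × 10⁻⁴ → stable
  217–234 m: −αΔT+βΔS = −(1.1 × 10⁻⁴)(-1.0)+(7.6 × 10⁻⁴)(+0.06) = 1.6 × 10⁻⁴ → stable
The 127–137 m interval has Δρ < 0: lighter water underlies denser water.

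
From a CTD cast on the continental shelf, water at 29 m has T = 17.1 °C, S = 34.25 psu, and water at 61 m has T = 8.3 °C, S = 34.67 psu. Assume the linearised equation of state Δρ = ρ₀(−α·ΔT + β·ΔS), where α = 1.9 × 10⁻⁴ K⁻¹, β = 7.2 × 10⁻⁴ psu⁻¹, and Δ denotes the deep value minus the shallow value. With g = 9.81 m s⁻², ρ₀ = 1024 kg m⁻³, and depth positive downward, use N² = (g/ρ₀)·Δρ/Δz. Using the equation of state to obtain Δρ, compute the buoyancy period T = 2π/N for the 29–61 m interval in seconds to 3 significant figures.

255 s

ΔT = -8.8 K, ΔS = +0.42 psu (deep − shallow).
Δρ/ρ₀ = −αΔT + βΔS = 1.672 × 10⁻³ + 3.024 × 10⁻⁴ = 1.9744 × 10⁻³, so Δρ ≈ 2.022 kg m⁻³.
N² = (g/ρ₀)·Δρ/Δz = g·(Δρ/ρ₀)/Δz = 9.81 × 1.9744 × 10⁻³ / 32 = 6.0528 × 10⁻⁴ s⁻².
N = √(6.0528 × 10⁻⁴) = 0.024602 rad s⁻¹ → T = 2π/N = 255.39 s ≈ 255 s.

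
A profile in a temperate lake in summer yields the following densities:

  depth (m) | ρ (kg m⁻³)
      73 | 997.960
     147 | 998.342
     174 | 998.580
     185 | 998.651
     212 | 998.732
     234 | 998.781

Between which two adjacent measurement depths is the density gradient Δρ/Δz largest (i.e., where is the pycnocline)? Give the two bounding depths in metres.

147–174 m

Compute the density gradient over each adjacent pair:
  73–147 m: Δρ/Δz = 0.382/74 = 5.2 × 10⁻³ kg m⁻⁴
  147–174 m: Δρ/Δz = 0.238/27 = 8.8 × 10⁻³ kg m⁻⁴
  174–185 m: Δρ/Δz = 0.071/11 = 6.5 × 10⁻³ kg m⁻⁴
  185–212 m: Δρ/Δz = 0.081/27 = 3.0 × 10⁻³ kg m⁻⁴
  212–234 m: Δρ/Δz = 0.049/22 = 2.2 × 10⁻³ kg m⁻⁴
The largest gradient is in the 147–174 m interval — the pycnocline.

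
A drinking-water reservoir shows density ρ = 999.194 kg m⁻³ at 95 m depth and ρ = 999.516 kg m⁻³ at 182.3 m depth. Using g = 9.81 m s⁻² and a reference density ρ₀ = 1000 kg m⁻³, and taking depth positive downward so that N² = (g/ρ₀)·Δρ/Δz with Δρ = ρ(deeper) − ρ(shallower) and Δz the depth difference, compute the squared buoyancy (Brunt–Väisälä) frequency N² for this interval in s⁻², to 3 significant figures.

3.62 × 10⁻⁵ s⁻²

Δρ = 999.516 − 999.194 = 0.322 kg m⁻³ over Δz = 182.3 − 95 = 87.3 m.
N² = (9.81/1000) × (0.322/87.3) = 3.6184 × 10⁻⁵ s⁻² ≈ 3.62 × 10⁻⁵ s⁻².
A positive N² confirms static stability across the interval.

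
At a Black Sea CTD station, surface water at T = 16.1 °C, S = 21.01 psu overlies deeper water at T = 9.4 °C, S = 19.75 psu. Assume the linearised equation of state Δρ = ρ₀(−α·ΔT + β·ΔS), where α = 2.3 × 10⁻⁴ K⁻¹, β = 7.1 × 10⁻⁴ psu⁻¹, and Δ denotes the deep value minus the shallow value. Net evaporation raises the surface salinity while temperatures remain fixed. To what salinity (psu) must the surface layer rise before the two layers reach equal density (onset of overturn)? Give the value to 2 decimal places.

21.92 psu

Neutral buoyancy requires −α(T_deep − T_surf) + β(S_deep − S_surf′) = 0.
S_surf′ = S_deep − (α/β)·ΔT = 19.75 − (2.3 × 10⁻⁴/7.1 × 10⁻⁴)·(-6.7) = 21.9204 psu.
Increase required: 21.9204 − 21.01 = 0.9104 psu.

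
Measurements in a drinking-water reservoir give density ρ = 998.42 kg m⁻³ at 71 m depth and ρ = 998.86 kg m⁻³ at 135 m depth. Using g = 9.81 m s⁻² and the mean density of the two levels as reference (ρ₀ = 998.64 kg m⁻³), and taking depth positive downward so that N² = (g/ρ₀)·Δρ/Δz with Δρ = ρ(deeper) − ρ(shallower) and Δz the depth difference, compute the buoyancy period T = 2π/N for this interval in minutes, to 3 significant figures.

Δρ = 998.86 − 998.42 = 0.44 kg m⁻³ over Δz = 135 − 71 = 64 m.
N² = (9.81/998.64) × (0.44/64) = 6.7536 × 10⁻⁵ s⁻².
N = √(6.7536 × 10⁻⁵) = 8.2180 × 10⁻³ rad s⁻¹, so T = 2π/N = 764.56 s = 12.743 min ≈ 12.7 min.

12.7 min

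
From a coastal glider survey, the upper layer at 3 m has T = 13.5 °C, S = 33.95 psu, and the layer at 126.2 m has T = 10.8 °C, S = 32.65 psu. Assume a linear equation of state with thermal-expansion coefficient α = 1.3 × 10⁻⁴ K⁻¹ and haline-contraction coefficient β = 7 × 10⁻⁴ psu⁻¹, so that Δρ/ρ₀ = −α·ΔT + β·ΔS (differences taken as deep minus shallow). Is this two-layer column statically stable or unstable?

ΔT = 10.8 − 13.5 = -2.7 K and ΔS = 32.65 − 33.95 = -1.30 psu (deep − shallow).
−αΔT = 3.51 × 10⁻⁴; βΔS = -9.10 × 10⁻⁴; sum Δρ/ρ₀ = -5.59 × 10⁻⁴.
Δρ/ρ₀ < 0, so Δρ < 0: deeper water is lighter → statically unstable; the column would overturn.

unstable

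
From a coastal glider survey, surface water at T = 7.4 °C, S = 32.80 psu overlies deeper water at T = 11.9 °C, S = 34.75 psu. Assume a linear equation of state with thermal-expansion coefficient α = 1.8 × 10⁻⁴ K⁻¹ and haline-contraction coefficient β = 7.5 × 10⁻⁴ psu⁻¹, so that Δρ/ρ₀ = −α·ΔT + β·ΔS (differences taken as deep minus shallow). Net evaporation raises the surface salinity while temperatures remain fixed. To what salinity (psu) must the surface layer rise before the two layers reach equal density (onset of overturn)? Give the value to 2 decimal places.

Neutral buoyancy requires −α(T_deep − T_surf) + β(S_deep − S_surf′) = 0.
S_surf′ = S_deep − (α/β)·ΔT = 34.75 − (1.8 × 10⁻⁴/7.5 × 10⁻⁴)·(+4.5) = 33.6700 psu.
Increase required: 33.6700 − 32.80 = 0.8700 psu.

33.67 psu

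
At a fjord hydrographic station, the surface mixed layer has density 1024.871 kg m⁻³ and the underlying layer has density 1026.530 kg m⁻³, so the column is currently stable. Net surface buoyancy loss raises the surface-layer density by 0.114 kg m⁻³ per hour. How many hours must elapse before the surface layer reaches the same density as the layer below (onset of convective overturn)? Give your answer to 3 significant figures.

14.6 hours

Density deficit of the surface layer: 1026.530 − 1024.871 = 1.659 kg m⁻³.
Required change = 1.659 / 0.114 = 14.6 hours.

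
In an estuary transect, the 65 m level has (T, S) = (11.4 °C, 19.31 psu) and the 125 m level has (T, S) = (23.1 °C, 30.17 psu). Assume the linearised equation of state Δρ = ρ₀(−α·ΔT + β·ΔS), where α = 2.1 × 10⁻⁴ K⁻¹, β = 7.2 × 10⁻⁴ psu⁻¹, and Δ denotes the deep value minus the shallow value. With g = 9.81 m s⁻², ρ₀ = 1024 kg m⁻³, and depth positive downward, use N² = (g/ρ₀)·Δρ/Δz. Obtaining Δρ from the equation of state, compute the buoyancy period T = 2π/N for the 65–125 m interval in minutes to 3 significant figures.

3.54 min

ΔT = +11.7 K, ΔS = +10.86 psu (deep − shallow).
Δρ/ρ₀ = −αΔT + βΔS = -2.457 × 10⁻³ + 7.8192 × 10⁻³ = 5.3622 × 10⁻³, so Δρ ≈ 5.491 kg m⁻³.
N² = (g/ρ₀)·Δρ/Δz = g·(Δρ/ρ₀)/Δz = 9.81 × 5.3622 × 10⁻³ / 60 = 8.7672 × 10⁻⁴ s⁻².
N = √(8.7672 × 10⁻⁴) = 0.029609 rad s⁻¹ → T = 2π/N = 212.21 s = 3.5368 min ≈ 3.54 min.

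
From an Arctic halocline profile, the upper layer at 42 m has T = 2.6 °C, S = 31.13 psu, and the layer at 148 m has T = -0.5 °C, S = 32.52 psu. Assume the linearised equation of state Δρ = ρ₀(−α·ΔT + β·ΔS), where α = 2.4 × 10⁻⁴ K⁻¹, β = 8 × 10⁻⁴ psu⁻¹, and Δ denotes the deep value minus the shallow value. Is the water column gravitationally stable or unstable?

stable

ΔT = -0.5 − 2.6 = -3.1 K and ΔS = 32.52 − 31.13 = +1.39 psu (deep − shallow).
−αΔT = 7.44 × 10⁻⁴; βΔS = 1.112 × 10⁻³; sum Δρ/ρ₀ = 1.856 × 10⁻³.
Δρ/ρ₀ > 0, so Δρ > 0: deeper water is denser → statically stable.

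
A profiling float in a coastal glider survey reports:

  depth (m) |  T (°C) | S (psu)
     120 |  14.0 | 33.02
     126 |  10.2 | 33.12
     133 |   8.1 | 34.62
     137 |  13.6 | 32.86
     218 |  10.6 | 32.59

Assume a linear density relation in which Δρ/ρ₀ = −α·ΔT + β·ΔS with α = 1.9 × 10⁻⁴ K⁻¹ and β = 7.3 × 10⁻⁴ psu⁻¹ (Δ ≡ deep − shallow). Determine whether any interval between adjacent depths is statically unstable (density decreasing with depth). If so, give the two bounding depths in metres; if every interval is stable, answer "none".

133–137 m

Evaluate Δρ/ρ₀ = −αΔT + βΔS across each adjacent pair:
  120–126 m: −αΔT+βΔS = −(1.9 × 10⁻⁴)(-3.8)+(7.3 × 10⁻⁴)(+0.10) = 8.0 × 10⁻⁴ → stable
  126–133 m: −αΔT+βΔS = −(1.9 × 10⁻⁴)(-2.1)+(7.3 × 10⁻⁴)(+1.50) = 1.5 × 10⁻³ → stable
  133–137 m: −αΔT+βΔS = −(1.9 × 10⁻⁴)(+5.5)+(7.3 × 10⁻⁴)(-1.76) = -2.3 × 10⁻³ → UNSTABLE
  137–218 m: −αΔT+βΔS = −(1.9 × 10⁻⁴)(-3.0)+(7.3 × 10⁻⁴)(-0.27) = 3.7 × 10⁻⁴ → stable
The 133–137 m interval has Δρ < 0: lighter water underlies denser water.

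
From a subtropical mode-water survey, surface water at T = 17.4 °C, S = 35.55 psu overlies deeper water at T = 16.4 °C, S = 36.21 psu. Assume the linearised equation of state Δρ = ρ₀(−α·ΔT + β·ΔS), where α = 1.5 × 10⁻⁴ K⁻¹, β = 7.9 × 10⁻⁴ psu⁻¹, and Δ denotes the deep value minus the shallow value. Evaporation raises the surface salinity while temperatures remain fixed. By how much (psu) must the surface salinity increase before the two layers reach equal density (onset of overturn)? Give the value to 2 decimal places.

Neutral buoyancy requires −α(T_deep − T_surf) + β(S_deep − S_surf′) = 0.
S_surf′ = S_deep − (α/β)·ΔT = 36.21 − (1.5 × 10⁻⁴/7.9 × 10⁻⁴)·(-1.0) = 36.3999 psu.
Increase required: 36.3999 − 35.55 = 0.8499 psu.

0.85 psu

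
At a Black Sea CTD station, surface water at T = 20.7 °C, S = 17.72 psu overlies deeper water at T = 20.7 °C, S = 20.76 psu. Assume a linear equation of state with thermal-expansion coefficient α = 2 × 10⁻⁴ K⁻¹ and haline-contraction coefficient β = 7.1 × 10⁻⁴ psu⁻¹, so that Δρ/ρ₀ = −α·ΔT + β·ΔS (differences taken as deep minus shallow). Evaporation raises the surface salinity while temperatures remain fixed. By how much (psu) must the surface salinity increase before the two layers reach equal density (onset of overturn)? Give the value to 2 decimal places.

3.04 psu

Neutral buoyancy requires −α(T_deep − T_surf) + β(S_deep − S_surf′) = 0.
S_surf′ = S_deep − (α/β)·ΔT = 20.76 − (2 × 10⁻⁴/7.1 × 10⁻⁴)·(+0.0) = 20.7600 psu.
Increase required: 20.7600 − 17.72 = 3.0400 psu.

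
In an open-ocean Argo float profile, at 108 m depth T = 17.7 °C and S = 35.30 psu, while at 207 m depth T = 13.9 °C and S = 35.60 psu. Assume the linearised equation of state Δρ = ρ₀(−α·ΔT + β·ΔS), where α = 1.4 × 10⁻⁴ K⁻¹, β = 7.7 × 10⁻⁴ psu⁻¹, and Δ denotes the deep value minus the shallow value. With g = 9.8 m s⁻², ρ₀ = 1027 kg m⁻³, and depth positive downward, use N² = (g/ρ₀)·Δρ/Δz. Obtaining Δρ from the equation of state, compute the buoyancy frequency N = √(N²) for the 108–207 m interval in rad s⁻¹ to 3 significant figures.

8.69 × 10⁻³ rad s⁻¹

ΔT = -3.8 K, ΔS = +0.30 psu (deep − shallow).
Δρ/ρ₀ = −αΔT + βΔS = 5.32 × 10⁻⁴ + 2.31 × 10⁻⁴ = 7.63 × 10⁻⁴, so Δρ ≈ 0.7836 kg m⁻³.
N² = (g/ρ₀)·Δρ/Δz = g·(Δρ/ρ₀)/Δz = 9.8 × 7.63 × 10⁻⁴ / 99 = 7.5529 × 10⁻⁵ s⁻².
N = √(7.5529 × 10⁻⁵) = 8.6907 × 10⁻³ rad s⁻¹ ≈ 8.69 × 10⁻³ rad s⁻¹.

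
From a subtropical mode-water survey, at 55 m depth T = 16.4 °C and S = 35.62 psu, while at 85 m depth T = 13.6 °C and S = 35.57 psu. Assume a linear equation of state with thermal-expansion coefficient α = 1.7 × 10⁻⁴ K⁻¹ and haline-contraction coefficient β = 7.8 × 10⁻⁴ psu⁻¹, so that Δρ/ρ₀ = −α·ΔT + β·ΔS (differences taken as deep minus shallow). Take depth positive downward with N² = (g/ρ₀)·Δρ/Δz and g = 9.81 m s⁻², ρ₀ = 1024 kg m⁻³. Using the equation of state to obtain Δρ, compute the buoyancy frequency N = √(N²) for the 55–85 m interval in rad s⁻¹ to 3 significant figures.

ΔT = -2.8 K, ΔS = -0.05 psu (deep − shallow).
Δρ/ρ₀ = −αΔT + βΔS = 4.76 × 10⁻⁴ − 3.90 × 10⁻⁵ = 4.37 × 10⁻⁴, so Δρ ≈ 0.4475 kg m⁻³.
N² = (g/ρ₀)·Δρ/Δz = g·(Δρ/ρ₀)/Δz = 9.81 × 4.37 × 10⁻⁴ / 30 = 1.4290 × 10⁻⁴ s⁻².
N = √(1.4290 × 10⁻⁴) = 0.011954 rad s⁻¹ ≈ 0.0120 rad s⁻¹.

0.0120 rad s⁻¹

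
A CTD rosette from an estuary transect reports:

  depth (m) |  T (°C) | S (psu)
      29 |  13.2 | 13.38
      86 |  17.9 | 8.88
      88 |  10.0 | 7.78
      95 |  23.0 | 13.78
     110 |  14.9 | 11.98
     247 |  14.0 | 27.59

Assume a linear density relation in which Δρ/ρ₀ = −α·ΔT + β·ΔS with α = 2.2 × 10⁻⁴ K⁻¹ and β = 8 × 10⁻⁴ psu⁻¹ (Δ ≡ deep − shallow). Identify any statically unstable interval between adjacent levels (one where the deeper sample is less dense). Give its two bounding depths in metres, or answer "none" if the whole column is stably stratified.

Evaluate Δρ/ρ₀ = −αΔT + βΔS across each adjacent pair:
  29–86 m: −αΔT+βΔS = −(2.2 × 10⁻⁴)(+4.7)+(8 × 10⁻⁴)(-4.50) = -4.6 × 10⁻³ → UNSTABLE
  86–88 m: −αΔT+βΔS = −(2.2 × 10⁻⁴)(-7.9)+(8 × 10⁻⁴)(-1.10) = 8.6 × 10⁻⁴ → stable
  88–95 m: −αΔT+βΔS = −(2.2 × 10⁻⁴)(+13.0)+(8 × 10⁻⁴)(+6.00) = 1.9 × 10⁻³ → stable
  95–110 m: −αΔT+βΔS = −(2.2 × 10⁻⁴)(-8.1)+(8 × 10⁻⁴)(-1.80) = 3.4 × 10⁻⁴ → stable
  110–247 m: −αΔT+βΔS = −(2.2 × 10⁻⁴)(-0.9)+(8 × 10⁻⁴)(+15.61) = 0.013 → stable
The 29–86 m interval has Δρ < 0: lighter water underlies denser water.

29–86 m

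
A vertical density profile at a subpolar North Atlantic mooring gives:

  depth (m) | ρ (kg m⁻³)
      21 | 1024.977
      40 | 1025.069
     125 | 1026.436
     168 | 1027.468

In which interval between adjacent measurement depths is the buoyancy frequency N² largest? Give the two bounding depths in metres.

Compute the density gradient over each adjacent pair:
  21–40 m: Δρ/Δz = 0.092/19 = 4.8 × 10⁻³ kg m⁻⁴
  40–125 m: Δρ/Δz = 1.367/85 = 0.016 kg m⁻⁴
  125–168 m: Δρ/Δz = 1.032/43 = 0.024 kg m⁻⁴
The largest gradient is in the 125–168 m interval — the pycnocline.

125–168 m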